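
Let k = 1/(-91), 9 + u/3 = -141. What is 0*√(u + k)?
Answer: 0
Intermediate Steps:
u = -450 (u = -27 + 3*(-141) = -27 - 423 = -450)
k = -1/91 ≈ -0.010989
0*√(u + k) = 0*√(-450 - 1/91) = 0*√(-40951/91) = 0*(I*√3726541/91) = 0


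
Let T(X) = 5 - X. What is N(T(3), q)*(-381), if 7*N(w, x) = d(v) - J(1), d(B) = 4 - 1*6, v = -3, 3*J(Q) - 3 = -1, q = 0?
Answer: 1016/7 ≈ 145.14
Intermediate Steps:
J(Q) = ⅔ (J(Q) = 1 + (⅓)*(-1) = 1 - ⅓ = ⅔)
d(B) = -2 (d(B) = 4 - 6 = -2)
N(w, x) = -8/21 (N(w, x) = (-2 - 1*⅔)/7 = (-2 - ⅔)/7 = (⅐)*(-8/3) = -8/21)
N(T(3), q)*(-381) = -8/21*(-381) = 1016/7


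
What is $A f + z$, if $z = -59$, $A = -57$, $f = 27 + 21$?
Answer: $-2795$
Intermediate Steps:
$f = 48$
$A f + z = \left(-57\right) 48 - 59 = -2736 - 59 = -2795$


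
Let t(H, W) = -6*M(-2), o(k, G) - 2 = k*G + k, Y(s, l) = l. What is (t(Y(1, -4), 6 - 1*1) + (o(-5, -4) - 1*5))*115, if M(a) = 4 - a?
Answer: -2760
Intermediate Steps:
o(k, G) = 2 + k + G*k (o(k, G) = 2 + (k*G + k) = 2 + (G*k + k) = 2 + (k + G*k) = 2 + k + G*k)
t(H, W) = -36 (t(H, W) = -6*(4 - 1*(-2)) = -6*(4 + 2) = -6*6 = -36)
(t(Y(1, -4), 6 - 1*1) + (o(-5, -4) - 1*5))*115 = (-36 + ((2 - 5 - 4*(-5)) - 1*5))*115 = (-36 + ((2 - 5 + 20) - 5))*115 = (-36 + (17 - 5))*115 = (-36 + 12)*115 = -24*115 = -2760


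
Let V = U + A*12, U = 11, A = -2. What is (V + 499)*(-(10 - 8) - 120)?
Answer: -59292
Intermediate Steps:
V = -13 (V = 11 - 2*12 = 11 - 24 = -13)
(V + 499)*(-(10 - 8) - 120) = (-13 + 499)*(-(10 - 8) - 120) = 486*(-1*2 - 120) = 486*(-2 - 120) = 486*(-122) = -59292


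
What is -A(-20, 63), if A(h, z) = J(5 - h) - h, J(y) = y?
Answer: -45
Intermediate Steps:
A(h, z) = 5 - 2*h (A(h, z) = (5 - h) - h = 5 - 2*h)
-A(-20, 63) = -(5 - 2*(-20)) = -(5 + 40) = -1*45 = -45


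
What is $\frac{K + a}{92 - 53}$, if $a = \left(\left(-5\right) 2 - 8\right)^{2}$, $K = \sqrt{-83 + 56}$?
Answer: $\frac{108}{13} + \frac{i \sqrt{3}}{13} \approx 8.3077 + 0.13323 i$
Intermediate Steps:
$K = 3 i \sqrt{3}$ ($K = \sqrt{-27} = 3 i \sqrt{3} \approx 5.1962 i$)
$a = 324$ ($a = \left(-10 - 8\right)^{2} = \left(-18\right)^{2} = 324$)
$\frac{K + a}{92 - 53} = \frac{3 i \sqrt{3} + 324}{92 - 53} = \frac{324 + 3 i \sqrt{3}}{39} = \left(324 + 3 i \sqrt{3}\right) \frac{1}{39} = \frac{108}{13} + \frac{i \sqrt{3}}{13}$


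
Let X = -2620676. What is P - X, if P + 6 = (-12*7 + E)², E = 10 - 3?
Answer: 2626599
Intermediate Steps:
E = 7
P = 5923 (P = -6 + (-12*7 + 7)² = -6 + (-84 + 7)² = -6 + (-77)² = -6 + 5929 = 5923)
P - X = 5923 - 1*(-2620676) = 5923 + 2620676 = 2626599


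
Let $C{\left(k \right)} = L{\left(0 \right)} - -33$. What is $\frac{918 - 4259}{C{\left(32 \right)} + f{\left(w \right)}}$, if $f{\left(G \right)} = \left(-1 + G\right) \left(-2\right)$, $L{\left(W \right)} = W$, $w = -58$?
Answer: $- \frac{3341}{151} \approx -22.126$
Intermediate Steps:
$f{\left(G \right)} = 2 - 2 G$
$C{\left(k \right)} = 33$ ($C{\left(k \right)} = 0 - -33 = 0 + 33 = 33$)
$\frac{918 - 4259}{C{\left(32 \right)} + f{\left(w \right)}} = \frac{918 - 4259}{33 + \left(2 - -116\right)} = - \frac{3341}{33 + \left(2 + 116\right)} = - \frac{3341}{33 + 118} = - \frac{3341}{151}$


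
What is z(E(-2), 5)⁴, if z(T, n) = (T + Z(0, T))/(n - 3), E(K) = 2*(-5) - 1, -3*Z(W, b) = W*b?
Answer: 14641/16 ≈ 915.06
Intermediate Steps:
Z(W, b) = -W*b/3
E(K) = -11 (E(K) = -10 - 1 = -11)
z(T, n) = T/(-3 + n) (z(T, n) = (T - ⅓*0*T)/(n - 3) = (T + 0)/(-3 + n) = T/(-3 + n))
z(E(-2), 5)⁴ = (-11/(-3 + 5))⁴ = (-11/2)⁴ = 14641/16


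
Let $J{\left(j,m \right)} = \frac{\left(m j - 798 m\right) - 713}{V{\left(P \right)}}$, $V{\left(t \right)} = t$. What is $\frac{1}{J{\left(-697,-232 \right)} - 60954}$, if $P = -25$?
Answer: $- \frac{25}{1869977} \approx -1.3369 \cdot 10^{-5}$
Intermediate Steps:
$J{\left(j,m \right)} = \frac{713}{25} + \frac{798 m}{25} - \frac{j m}{25}$ ($J{\left(j,m \right)} = \frac{\left(m j - 798 m\right) - 713}{-25} = \left(\left(j m - 798 m\right) - 713\right) \left(- \frac{1}{25}\right) = \left(\left(- 798 m + j m\right) - 713\right) \left(- \frac{1}{25}\right) = \left(-713 - 798 m + j m\right) \left(- \frac{1}{25}\right) = \frac{713}{25} + \frac{798 m}{25} - \frac{j m}{25}$)
$\frac{1}{J{\left(-697,-232 \right)} - 60954} = \frac{1}{\left(\frac{713}{25} + \frac{798}{25} \left(-232\right) - \left(- \frac{697}{25}\right) \left(-232\right)\right) - 60954} = \frac{1}{\left(\frac{713}{25} - \frac{185136}{25} - \frac{161704}{25}\right) - 60954} = \frac{1}{- \frac{346127}{25} - 60954} = \frac{1}{- \frac{1869977}{25}} = - \frac{25}{1869977}$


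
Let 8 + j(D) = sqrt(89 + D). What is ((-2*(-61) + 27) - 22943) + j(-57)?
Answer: -22802 + 4*sqrt(2) ≈ -22796.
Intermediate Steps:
j(D) = -8 + sqrt(89 + D)
((-2*(-61) + 27) - 22943) + j(-57) = ((-2*(-61) + 27) - 22943) + (-8 + sqrt(89 - 57)) = ((122 + 27) - 22943) + (-8 + sqrt(32)) = (149 - 22943) + (-8 + 4*sqrt(2)) = -22794 + (-8 + 4*sqrt(2)) = -22802 + 4*sqrt(2)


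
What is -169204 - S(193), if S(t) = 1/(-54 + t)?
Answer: -23519357/139 ≈ -1.6920e+5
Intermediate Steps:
-169204 - S(193) = -169204 - 1/(-54 + 193) = -169204 - 1/139 = -23519357/139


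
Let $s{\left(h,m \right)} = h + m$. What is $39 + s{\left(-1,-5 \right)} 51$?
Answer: $-267$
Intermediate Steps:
$39 + s{\left(-1,-5 \right)} 51 = 39 + \left(-1 - 5\right) 51 = 39 - 306 = -267$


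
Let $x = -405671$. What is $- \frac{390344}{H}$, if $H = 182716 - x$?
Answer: $- \frac{390344}{588387} \approx -0.66341$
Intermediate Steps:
$H = 588387$ ($H = 182716 - -405671 = 182716 + 405671 = 588387$)
$- \frac{390344}{H} = - \frac{390344}{588387}$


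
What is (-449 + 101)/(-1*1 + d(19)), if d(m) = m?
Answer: -58/3 ≈ -19.333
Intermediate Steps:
(-449 + 101)/(-1*1 + d(19)) = (-449 + 101)/(-1*1 + 19) = -348/(-1 + 19) = -348/18 = -348*1/18 = -58/3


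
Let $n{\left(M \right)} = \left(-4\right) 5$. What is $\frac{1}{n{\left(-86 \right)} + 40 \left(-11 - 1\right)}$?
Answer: $- \frac{1}{500} \approx -0.002$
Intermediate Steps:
$n{\left(M \right)} = -20$
$\frac{1}{n{\left(-86 \right)} + 40 \left(-11 - 1\right)} = \frac{1}{-20 + 40 \left(-11 - 1\right)} = \frac{1}{-20 + 40 \left(-12\right)} = \frac{1}{-20 - 480} = \frac{1}{-500} = - \frac{1}{500}$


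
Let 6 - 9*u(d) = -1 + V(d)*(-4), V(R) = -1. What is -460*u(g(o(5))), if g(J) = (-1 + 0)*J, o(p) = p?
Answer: -460/3 ≈ -153.33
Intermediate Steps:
g(J) = -J
u(d) = ⅓ (u(d) = ⅔ - (-1 - 1*(-4))/9 = ⅔ - (-1 + 4)/9 = ⅔ - ⅑*3 = ⅔ - ⅓ = ⅓)
-460*u(g(o(5))) = -460*⅓ = -460/3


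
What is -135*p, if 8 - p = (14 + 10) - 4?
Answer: 1620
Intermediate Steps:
p = -12 (p = 8 - ((14 + 10) - 4) = 8 - (24 - 4) = 8 - 1*20 = 8 - 20 = -12)
-135*p = -135*(-12) = 1620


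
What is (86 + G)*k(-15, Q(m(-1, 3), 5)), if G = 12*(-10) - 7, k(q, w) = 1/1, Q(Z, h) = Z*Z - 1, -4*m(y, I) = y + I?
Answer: -41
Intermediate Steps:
m(y, I) = -I/4 - y/4 (m(y, I) = -(y + I)/4 = -(I + y)/4 = -I/4 - y/4)
Q(Z, h) = -1 + Z**2 (Q(Z, h) = Z**2 - 1 = -1 + Z**2)
k(q, w) = 1 (k(q, w) = 1*1 = 1)
G = -127 (G = -120 - 7 = -127)
(86 + G)*k(-15, Q(m(-1, 3), 5)) = (86 - 127)*1 = -41*1 = -41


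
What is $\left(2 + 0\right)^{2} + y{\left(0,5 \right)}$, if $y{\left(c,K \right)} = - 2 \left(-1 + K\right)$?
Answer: $-4$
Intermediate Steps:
$y{\left(c,K \right)} = 2 - 2 K$
$\left(2 + 0\right)^{2} + y{\left(0,5 \right)} = \left(2 + 0\right)^{2} + \left(2 - 10\right) = 2^{2} + \left(2 - 10\right) = 4 - 8 = -4$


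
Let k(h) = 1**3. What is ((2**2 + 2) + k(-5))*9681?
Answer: 67767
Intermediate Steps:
k(h) = 1
((2**2 + 2) + k(-5))*9681 = ((2**2 + 2) + 1)*9681 = ((4 + 2) + 1)*9681 = (6 + 1)*9681 = 7*9681 = 67767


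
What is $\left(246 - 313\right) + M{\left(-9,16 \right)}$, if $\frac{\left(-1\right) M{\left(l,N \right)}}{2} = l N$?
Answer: $221$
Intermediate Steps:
$M{\left(l,N \right)} = - 2 N l$ ($M{\left(l,N \right)} = - 2 l N = - 2 N l$)
$\left(246 - 313\right) + M{\left(-9,16 \right)} = \left(246 - 313\right) - 32 \left(-9\right) = -67 + 288 = 221$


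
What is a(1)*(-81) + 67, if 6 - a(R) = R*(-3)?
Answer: -662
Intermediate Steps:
a(R) = 6 + 3*R (a(R) = 6 - R*(-3) = 6 - (-3)*R = 6 + 3*R)
a(1)*(-81) + 67 = (6 + 3*1)*(-81) + 67 = (6 + 3)*(-81) + 67 = 9*(-81) + 67 = -729 + 67 = -662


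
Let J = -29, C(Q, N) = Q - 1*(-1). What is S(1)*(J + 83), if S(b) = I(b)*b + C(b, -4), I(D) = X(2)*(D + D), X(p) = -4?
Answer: -324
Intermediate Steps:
C(Q, N) = 1 + Q (C(Q, N) = Q + 1 = 1 + Q)
I(D) = -8*D (I(D) = -4*(D + D) = -8*D)
S(b) = 1 + b - 8*b² (S(b) = (-8*b)*b + (1 + b) = -8*b² + (1 + b) = 1 + b - 8*b²)
S(1)*(J + 83) = (1 + 1 - 8*1²)*(-29 + 83) = (1 + 1 - 8*1)*54 = (1 + 1 - 8)*54 = -6*54 = -324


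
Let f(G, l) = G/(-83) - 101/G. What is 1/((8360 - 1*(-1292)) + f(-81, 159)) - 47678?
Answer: -3094556793797/64905340 ≈ -47678.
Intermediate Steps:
f(G, l) = -101/G - G/83 (f(G, l) = G*(-1/83) - 101/G = -G/83 - 101/G = -101/G - G/83)
1/((8360 - 1*(-1292)) + f(-81, 159)) - 47678 = 1/((8360 - 1*(-1292)) + (-101/(-81) - 1/83*(-81))) - 47678 = 1/((8360 + 1292) + (-101*(-1/81) + 81/83)) - 47678 = 1/(9652 + (101/81 + 81/83)) - 47678 = 1/(9652 + 14944/6723) - 47678 = 1/(64905340/6723) - 47678 = 6723/64905340 - 47678 = -3094556793797/64905340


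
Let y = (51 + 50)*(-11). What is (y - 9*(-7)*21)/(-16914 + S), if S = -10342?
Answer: -53/6814 ≈ -0.0077781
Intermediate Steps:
y = -1111 (y = 101*(-11) = -1111)
(y - 9*(-7)*21)/(-16914 + S) = (-1111 - 9*(-7)*21)/(-16914 - 10342) = (-1111 + 63*21)/(-27256) = (-1111 + 1323)*(-1/27256) = 212*(-1/27256) = -53/6814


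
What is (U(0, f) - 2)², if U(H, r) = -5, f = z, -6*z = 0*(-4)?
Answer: 49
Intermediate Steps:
z = 0 (z = -0*(-4) = -⅙*0 = 0)
f = 0
(U(0, f) - 2)² = (-5 - 2)² = (-7)² = 49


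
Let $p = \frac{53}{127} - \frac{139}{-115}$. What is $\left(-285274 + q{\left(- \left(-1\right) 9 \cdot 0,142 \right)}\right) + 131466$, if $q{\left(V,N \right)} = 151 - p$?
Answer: $- \frac{2244184233}{14605} \approx -1.5366 \cdot 10^{5}$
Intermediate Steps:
$p = \frac{23748}{14605}$ ($p = 53 \cdot \frac{1}{127} - - \frac{139}{115} = \frac{53}{127} + \frac{139}{115} = \frac{23748}{14605} \approx 1.626$)
$q{\left(V,N \right)} = \frac{2181607}{14605}$ ($q{\left(V,N \right)} = 151 - \frac{23748}{14605} = \frac{2181607}{14605}$)
$\left(-285274 + q{\left(- \left(-1\right) 9 \cdot 0,142 \right)}\right) + 131466 = \left(-285274 + \frac{2181607}{14605}\right) + 131466 = - \frac{4164245163}{14605} + 131466 = - \frac{2244184233}{14605}$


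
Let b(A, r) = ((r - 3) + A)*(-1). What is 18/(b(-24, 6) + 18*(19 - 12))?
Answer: 6/49 ≈ 0.12245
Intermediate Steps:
b(A, r) = 3 - A - r (b(A, r) = ((-3 + r) + A)*(-1) = (-3 + A + r)*(-1) = 3 - A - r)
18/(b(-24, 6) + 18*(19 - 12)) = 18/((3 - 1*(-24) - 1*6) + 18*(19 - 12)) = 18/((3 + 24 - 6) + 18*7) = 18/(21 + 126) = 18/147 = 18*(1/147) = 6/49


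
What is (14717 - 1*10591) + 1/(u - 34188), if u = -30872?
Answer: 268437559/65060 ≈ 4126.0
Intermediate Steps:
(14717 - 1*10591) + 1/(u - 34188) = (14717 - 1*10591) + 1/(-30872 - 34188) = (14717 - 10591) + 1/(-65060) = 4126 - 1/65060 = 268437559/65060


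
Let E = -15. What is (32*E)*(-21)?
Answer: 10080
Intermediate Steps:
(32*E)*(-21) = (32*(-15))*(-21) = -480*(-21) = 10080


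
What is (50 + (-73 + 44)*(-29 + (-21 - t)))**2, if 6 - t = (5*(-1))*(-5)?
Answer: 900601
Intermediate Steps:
t = -19 (t = 6 - 5*(-1)*(-5) = 6 - (-5)*(-5) = 6 - 1*25 = 6 - 25 = -19)
(50 + (-73 + 44)*(-29 + (-21 - t)))**2 = (50 + (-73 + 44)*(-29 + (-21 - 1*(-19))))**2 = (50 - 29*(-29 + (-21 + 19)))**2 = (50 - 29*(-29 - 2))**2 = (50 - 29*(-31))**2 = (50 + 899)**2 = 949**2 = 900601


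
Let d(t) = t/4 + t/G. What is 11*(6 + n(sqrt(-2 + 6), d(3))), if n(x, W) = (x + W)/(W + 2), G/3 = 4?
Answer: 77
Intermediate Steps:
G = 12 (G = 3*4 = 12)
d(t) = t/3 (d(t) = t/4 + t/12 = t/3)
n(x, W) = (W + x)/(2 + W)
11*(6 + n(sqrt(-2 + 6), d(3))) = 11*(6 + ((1/3)*3 + sqrt(-2 + 6))/(2 + (1/3)*3)) = 11*(6 + (1 + sqrt(4))/(2 + 1)) = 11*(6 + (1 + 2)/3) = 11*(6 + (1/3)*3) = 11*(6 + 1) = 11*7 = 77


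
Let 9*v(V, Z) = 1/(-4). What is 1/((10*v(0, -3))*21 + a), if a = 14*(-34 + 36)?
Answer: 6/133 ≈ 0.045113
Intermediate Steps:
v(V, Z) = -1/36 (v(V, Z) = (1/(-4))/9 = (1*(-1/4))/9 = (1/9)*(-1/4) = -1/36)
a = 28 (a = 14*2 = 28)
1/((10*v(0, -3))*21 + a) = 1/((10*(-1/36))*21 + 28) = 1/(-5/18*21 + 28) = 1/(-35/6 + 28) = 1/(133/6) = 6/133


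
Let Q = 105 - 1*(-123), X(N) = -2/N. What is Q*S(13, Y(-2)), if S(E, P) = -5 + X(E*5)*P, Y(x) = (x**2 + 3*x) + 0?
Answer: -73188/65 ≈ -1126.0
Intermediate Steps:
Y(x) = x**2 + 3*x
S(E, P) = -5 - 2*P/(5*E) (S(E, P) = -5 + (-2*1/(5*E))*P = -5 + (-2/(5*E))*P = -5 - 2*P/(5*E))
Q = 228 (Q = 105 + 123 = 228)
Q*S(13, Y(-2)) = 228*(-5 - 2/5*(-2*(3 - 2))/13) = 228*(-5 - 2/5*(-2*1)*1/13) = 228*(-5 - 2/5*(-2)*1/13) = 228*(-5 + 4/65) = 228*(-321/65) = -73188/65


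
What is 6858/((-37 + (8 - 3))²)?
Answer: 3429/512 ≈ 6.6973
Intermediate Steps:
6858/((-37 + (8 - 3))²) = 6858/((-37 + 5)²) = 6858/((-32)²) = 6858/1024 = 6858*(1/1024) = 3429/512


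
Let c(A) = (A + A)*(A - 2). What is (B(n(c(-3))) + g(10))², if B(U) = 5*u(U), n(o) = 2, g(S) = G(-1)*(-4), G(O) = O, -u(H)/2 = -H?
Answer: 576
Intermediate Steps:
u(H) = 2*H (u(H) = -(-2)*H = 2*H)
c(A) = 2*A*(-2 + A) (c(A) = (2*A)*(-2 + A) = 2*A*(-2 + A))
g(S) = 4 (g(S) = -1*(-4) = 4)
B(U) = 10*U (B(U) = 5*(2*U) = 10*U)
(B(n(c(-3))) + g(10))² = (10*2 + 4)² = (20 + 4)² = 24² = 576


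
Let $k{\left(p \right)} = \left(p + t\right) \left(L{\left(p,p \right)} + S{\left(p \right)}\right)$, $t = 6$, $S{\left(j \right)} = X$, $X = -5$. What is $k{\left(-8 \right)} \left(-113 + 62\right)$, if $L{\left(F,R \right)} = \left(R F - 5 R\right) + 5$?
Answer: $10608$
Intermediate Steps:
$S{\left(j \right)} = -5$
$L{\left(F,R \right)} = 5 - 5 R + F R$ ($L{\left(F,R \right)} = \left(F R - 5 R\right) + 5 = \left(- 5 R + F R\right) + 5 = 5 - 5 R + F R$)
$k{\left(p \right)} = \left(6 + p\right) \left(p^{2} - 5 p\right)$ ($k{\left(p \right)} = \left(p + 6\right) \left(\left(5 - 5 p + p p\right) - 5\right) = \left(6 + p\right) \left(\left(5 - 5 p + p^{2}\right) - 5\right) = \left(6 + p\right) \left(\left(5 + p^{2} - 5 p\right) - 5\right) = \left(6 + p\right) \left(p^{2} - 5 p\right)$)
$k{\left(-8 \right)} \left(-113 + 62\right) = - 8 \left(-30 - 8 + \left(-8\right)^{2}\right) \left(-113 + 62\right) = - 8 \left(-30 - 8 + 64\right) \left(-51\right) = \left(-8\right) 26 \left(-51\right) = \left(-208\right) \left(-51\right) = 10608$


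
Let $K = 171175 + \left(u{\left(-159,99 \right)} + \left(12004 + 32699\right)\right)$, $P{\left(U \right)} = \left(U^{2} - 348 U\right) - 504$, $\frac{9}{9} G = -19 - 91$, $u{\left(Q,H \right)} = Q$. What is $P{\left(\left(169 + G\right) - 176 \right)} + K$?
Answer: $269620$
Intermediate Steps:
$G = -110$ ($G = -19 - 91 = -110$)
$P{\left(U \right)} = -504 + U^{2} - 348 U$
$K = 215719$ ($K = 171175 + \left(-159 + \left(12004 + 32699\right)\right) = 171175 + \left(-159 + 44703\right) = 171175 + 44544 = 215719$)
$P{\left(\left(169 + G\right) - 176 \right)} + K = \left(-504 + \left(\left(169 - 110\right) - 176\right)^{2} - 348 \left(\left(169 - 110\right) - 176\right)\right) + 215719 = \left(-504 + \left(59 - 176\right)^{2} - 348 \left(59 - 176\right)\right) + 215719 = \left(-504 + \left(-117\right)^{2} - -40716\right) + 215719 = \left(-504 + 13689 + 40716\right) + 215719 = 53901 + 215719 = 269620$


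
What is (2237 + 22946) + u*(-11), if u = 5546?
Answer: -35823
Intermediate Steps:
(2237 + 22946) + u*(-11) = (2237 + 22946) + 5546*(-11) = 25183 - 61006 = -35823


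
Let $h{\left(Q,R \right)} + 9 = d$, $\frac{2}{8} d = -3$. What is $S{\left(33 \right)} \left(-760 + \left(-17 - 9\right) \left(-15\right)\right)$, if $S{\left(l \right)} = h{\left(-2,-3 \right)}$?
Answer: $7770$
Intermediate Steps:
$d = -12$ ($d = 4 \left(-3\right) = -12$)
$h{\left(Q,R \right)} = -21$ ($h{\left(Q,R \right)} = -9 - 12 = -21$)
$S{\left(l \right)} = -21$
$S{\left(33 \right)} \left(-760 + \left(-17 - 9\right) \left(-15\right)\right) = - 21 \left(-760 + \left(-17 - 9\right) \left(-15\right)\right) = - 21 \left(-760 - -390\right) = - 21 \left(-760 + 390\right) = \left(-21\right) \left(-370\right) = 7770$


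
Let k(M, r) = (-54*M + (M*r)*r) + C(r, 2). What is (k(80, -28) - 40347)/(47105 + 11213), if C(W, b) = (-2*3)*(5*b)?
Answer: 17993/58318 ≈ 0.30853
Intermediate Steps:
C(W, b) = -30*b
k(M, r) = -60 - 54*M + M*r**2 (k(M, r) = (-54*M + (M*r)*r) - 30*2 = (-54*M + M*r**2) - 60 = -60 - 54*M + M*r**2)
(k(80, -28) - 40347)/(47105 + 11213) = ((-60 - 54*80 + 80*(-28)**2) - 40347)/(47105 + 11213) = ((-60 - 4320 + 80*784) - 40347)/58318 = ((-60 - 4320 + 62720) - 40347)*(1/58318) = (58340 - 40347)*(1/58318) = 17993*(1/58318) = 17993/58318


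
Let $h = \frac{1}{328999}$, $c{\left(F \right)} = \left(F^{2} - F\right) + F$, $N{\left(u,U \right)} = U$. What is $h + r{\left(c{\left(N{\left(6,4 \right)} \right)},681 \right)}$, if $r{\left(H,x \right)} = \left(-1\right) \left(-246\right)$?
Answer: $\frac{80933755}{328999} \approx 246.0$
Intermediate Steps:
$c{\left(F \right)} = F^{2}$
$r{\left(H,x \right)} = 246$
$h = \frac{1}{328999} \approx 3.0395 \cdot 10^{-6}$
$h + r{\left(c{\left(N{\left(6,4 \right)} \right)},681 \right)} = \frac{1}{328999} + 246 = \frac{80933755}{328999}$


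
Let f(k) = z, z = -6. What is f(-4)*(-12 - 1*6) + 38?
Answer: 146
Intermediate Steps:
f(k) = -6
f(-4)*(-12 - 1*6) + 38 = -6*(-12 - 1*6) + 38 = -6*(-12 - 6) + 38 = -6*(-18) + 38 = 108 + 38 = 146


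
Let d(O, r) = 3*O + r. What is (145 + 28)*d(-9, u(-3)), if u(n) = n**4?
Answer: 9342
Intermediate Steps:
d(O, r) = r + 3*O
(145 + 28)*d(-9, u(-3)) = (145 + 28)*((-3)**4 + 3*(-9)) = 173*(81 - 27) = 173*54 = 9342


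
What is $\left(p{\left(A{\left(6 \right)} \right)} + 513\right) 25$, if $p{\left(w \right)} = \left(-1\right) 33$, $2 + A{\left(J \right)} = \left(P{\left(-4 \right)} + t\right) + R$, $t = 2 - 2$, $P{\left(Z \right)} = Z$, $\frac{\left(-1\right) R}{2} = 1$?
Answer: $12000$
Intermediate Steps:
$R = -2$ ($R = \left(-2\right) 1 = -2$)
$t = 0$ ($t = 2 - 2 = 0$)
$A{\left(J \right)} = -8$ ($A{\left(J \right)} = -2 + \left(\left(-4 + 0\right) - 2\right) = -2 - 6 = -8$)
$p{\left(w \right)} = -33$
$\left(p{\left(A{\left(6 \right)} \right)} + 513\right) 25 = \left(-33 + 513\right) 25 = 480 \cdot 25 = 12000$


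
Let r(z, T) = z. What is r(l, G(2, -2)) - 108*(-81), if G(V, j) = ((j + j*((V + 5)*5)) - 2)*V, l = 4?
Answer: 8752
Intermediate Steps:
G(V, j) = V*(-2 + j + j*(25 + 5*V)) (G(V, j) = ((j + j*((5 + V)*5)) - 2)*V = ((j + j*(25 + 5*V)) - 2)*V = (-2 + j + j*(25 + 5*V))*V = V*(-2 + j + j*(25 + 5*V)))
r(l, G(2, -2)) - 108*(-81) = 4 - 108*(-81) = 4 + 8748 = 8752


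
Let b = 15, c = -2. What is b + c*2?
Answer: 11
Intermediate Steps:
b + c*2 = 15 - 2*2 = 15 - 4 = 11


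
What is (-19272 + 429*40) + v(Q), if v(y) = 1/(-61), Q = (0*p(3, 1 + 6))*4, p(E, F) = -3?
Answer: -128833/61 ≈ -2112.0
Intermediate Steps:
Q = 0 (Q = (0*(-3))*4 = 0*4 = 0)
v(y) = -1/61
(-19272 + 429*40) + v(Q) = (-19272 + 429*40) - 1/61 = (-19272 + 17160) - 1/61 = -2112 - 1/61 = -128833/61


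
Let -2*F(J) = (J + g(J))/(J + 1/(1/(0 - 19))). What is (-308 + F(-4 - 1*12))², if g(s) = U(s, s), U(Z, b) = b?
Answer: 116553616/1225 ≈ 95146.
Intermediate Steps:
g(s) = s
F(J) = -J/(-19 + J) (F(J) = -(J + J)/(2*(J + 1/(1/(0 - 19)))) = -2*J/(2*(J + 1/(1/(-19)))) = -2*J/(2*(J + 1/(-1/19))) = -2*J/(2*(J - 19)) = -2*J/(2*(-19 + J)) = -J/(-19 + J))
(-308 + F(-4 - 1*12))² = (-308 - (-4 - 1*12)/(-19 + (-4 - 1*12)))² = (-308 - (-4 - 12)/(-19 + (-4 - 12)))² = (-308 - 1*(-16)/(-19 - 16))² = (-308 - 1*(-16)/(-35))² = (-308 - 1*(-16)*(-1/35))² = (-308 - 16/35)² = (-10796/35)² = 116553616/1225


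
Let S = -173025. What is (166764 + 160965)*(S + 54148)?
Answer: -38959440333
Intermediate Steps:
(166764 + 160965)*(S + 54148) = (166764 + 160965)*(-173025 + 54148) = 327729*(-118877) = -38959440333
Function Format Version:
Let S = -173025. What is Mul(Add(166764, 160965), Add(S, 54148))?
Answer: -38959440333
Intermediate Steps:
Mul(Add(166764, 160965), Add(S, 54148)) = Mul(Add(166764, 160965), Add(-173025, 54148)) = Mul(327729, -118877) = -38959440333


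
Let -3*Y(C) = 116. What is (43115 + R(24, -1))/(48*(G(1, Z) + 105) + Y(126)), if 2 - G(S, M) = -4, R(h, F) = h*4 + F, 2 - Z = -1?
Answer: 64815/7934 ≈ 8.1693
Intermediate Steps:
Z = 3 (Z = 2 - 1*(-1) = 2 + 1 = 3)
Y(C) = -116/3 (Y(C) = -⅓*116 = -116/3)
R(h, F) = F + 4*h (R(h, F) = 4*h + F = F + 4*h)
G(S, M) = 6 (G(S, M) = 2 - 1*(-4) = 2 + 4 = 6)
(43115 + R(24, -1))/(48*(G(1, Z) + 105) + Y(126)) = (43115 + (-1 + 4*24))/(48*(6 + 105) - 116/3) = (43115 + (-1 + 96))/(48*111 - 116/3) = (43115 + 95)/(5328 - 116/3) = 43210/(15868/3) = 43210*(3/15868) = 64815/7934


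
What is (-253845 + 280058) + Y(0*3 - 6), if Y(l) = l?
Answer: 26207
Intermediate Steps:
(-253845 + 280058) + Y(0*3 - 6) = (-253845 + 280058) + (0*3 - 6) = 26213 + (0 - 6) = 26213 - 6 = 26207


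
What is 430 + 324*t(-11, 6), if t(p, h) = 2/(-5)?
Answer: 1502/5 ≈ 300.40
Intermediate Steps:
t(p, h) = -2/5 (t(p, h) = 2*(-1/5) = -2/5)
430 + 324*t(-11, 6) = 430 + 324*(-2/5) = 430 - 648/5 = 1502/5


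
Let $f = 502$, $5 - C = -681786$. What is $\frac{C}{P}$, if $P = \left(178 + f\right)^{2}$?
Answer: $\frac{681791}{462400} \approx 1.4745$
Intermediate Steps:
$C = 681791$ ($C = 5 - -681786 = 5 + 681786 = 681791$)
$P = 462400$ ($P = \left(178 + 502\right)^{2} = 680^{2} = 462400$)
$\frac{C}{P} = \frac{681791}{462400}$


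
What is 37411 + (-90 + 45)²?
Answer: 39436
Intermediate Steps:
37411 + (-90 + 45)² = 37411 + (-45)² = 37411 + 2025 = 39436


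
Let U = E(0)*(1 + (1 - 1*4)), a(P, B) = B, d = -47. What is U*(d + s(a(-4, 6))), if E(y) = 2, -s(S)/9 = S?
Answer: 404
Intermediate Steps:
s(S) = -9*S
U = -4 (U = 2*(1 + (1 - 1*4)) = 2*(1 + (1 - 4)) = 2*(1 - 3) = 2*(-2) = -4)
U*(d + s(a(-4, 6))) = -4*(-47 - 9*6) = -4*(-47 - 54) = -4*(-101) = 404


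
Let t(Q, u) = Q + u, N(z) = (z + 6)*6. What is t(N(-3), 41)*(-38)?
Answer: -2242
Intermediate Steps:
N(z) = 36 + 6*z (N(z) = (6 + z)*6 = 36 + 6*z)
t(N(-3), 41)*(-38) = ((36 + 6*(-3)) + 41)*(-38) = ((36 - 18) + 41)*(-38) = (18 + 41)*(-38) = 59*(-38) = -2242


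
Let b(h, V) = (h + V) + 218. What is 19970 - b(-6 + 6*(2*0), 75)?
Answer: 19683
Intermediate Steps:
b(h, V) = 218 + V + h (b(h, V) = (V + h) + 218 = 218 + V + h)
19970 - b(-6 + 6*(2*0), 75) = 19970 - (218 + 75 + (-6 + 6*(2*0))) = 19970 - (218 + 75 + (-6 + 6*0)) = 19970 - (218 + 75 + (-6 + 0)) = 19970 - (218 + 75 - 6) = 19970 - 1*287 = 19970 - 287 = 19683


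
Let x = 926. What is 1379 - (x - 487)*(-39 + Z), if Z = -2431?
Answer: 1085709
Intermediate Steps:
1379 - (x - 487)*(-39 + Z) = 1379 - (926 - 487)*(-39 - 2431) = 1379 - 439*(-2470) = 1379 - 1*(-1084330) = 1379 + 1084330 = 1085709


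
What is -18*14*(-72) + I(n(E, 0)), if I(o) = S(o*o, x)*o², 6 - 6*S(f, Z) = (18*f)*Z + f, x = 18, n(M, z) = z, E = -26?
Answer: 18144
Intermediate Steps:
S(f, Z) = 1 - f/6 - 3*Z*f (S(f, Z) = 1 - ((18*f)*Z + f)/6 = 1 - (18*Z*f + f)/6 = 1 - (f + 18*Z*f)/6 = 1 + (-f/6 - 3*Z*f) = 1 - f/6 - 3*Z*f)
I(o) = o²*(1 - 325*o²/6) (I(o) = (1 - o*o/6 - 3*18*o*o)*o² = (1 - o²/6 - 3*18*o²)*o² = (1 - o²/6 - 54*o²)*o² = (1 - 325*o²/6)*o² = o²*(1 - 325*o²/6))
-18*14*(-72) + I(n(E, 0)) = -18*14*(-72) + (0² - 325/6*0⁴) = -252*(-72) + (0 - 325/6*0) = 18144 + (0 + 0) = 18144 + 0 = 18144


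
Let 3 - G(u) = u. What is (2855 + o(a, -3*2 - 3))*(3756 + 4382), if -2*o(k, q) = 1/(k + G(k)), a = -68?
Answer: 69697901/3 ≈ 2.3233e+7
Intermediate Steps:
G(u) = 3 - u
o(k, q) = -1/6 (o(k, q) = -1/(2*(k + (3 - k))) = -1/2/3 = -1/2*1/3 = -1/6)
(2855 + o(a, -3*2 - 3))*(3756 + 4382) = (2855 - 1/6)*(3756 + 4382) = (17129/6)*8138 = 69697901/3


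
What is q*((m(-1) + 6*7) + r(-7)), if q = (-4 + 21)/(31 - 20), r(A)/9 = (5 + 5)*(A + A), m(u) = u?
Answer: -20723/11 ≈ -1883.9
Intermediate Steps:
r(A) = 180*A (r(A) = 9*((5 + 5)*(A + A)) = 9*(10*(2*A)) = 9*(20*A) = 180*A)
q = 17/11 ≈ 1.5455
q*((m(-1) + 6*7) + r(-7)) = 17*((-1 + 6*7) + 180*(-7))/11 = 17*((-1 + 42) - 1260)/11 = 17*(41 - 1260)/11 = (17/11)*(-1219) = -20723/11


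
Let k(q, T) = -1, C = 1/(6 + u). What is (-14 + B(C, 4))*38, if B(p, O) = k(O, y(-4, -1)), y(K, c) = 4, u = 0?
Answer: -570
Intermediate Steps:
C = ⅙ (C = 1/(6 + 0) = 1/6 = ⅙ ≈ 0.16667)
B(p, O) = -1
(-14 + B(C, 4))*38 = (-14 - 1)*38 = -15*38 = -570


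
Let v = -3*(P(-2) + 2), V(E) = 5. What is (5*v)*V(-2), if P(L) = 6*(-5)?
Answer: 2100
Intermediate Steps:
P(L) = -30
v = 84 (v = -3*(-30 + 2) = -3*(-28) = 84)
(5*v)*V(-2) = (5*84)*5 = 420*5 = 2100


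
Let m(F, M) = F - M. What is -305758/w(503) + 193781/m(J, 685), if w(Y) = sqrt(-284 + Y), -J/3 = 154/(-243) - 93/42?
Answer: -219747654/767101 - 305758*sqrt(219)/219 ≈ -20948.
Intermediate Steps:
J = 9689/1134 (J = -3*(154/(-243) - 93/42) = -3*(154*(-1/243) - 93*1/42) = -3*(-154/243 - 31/14) = -3*(-9689/3402) = 9689/1134 ≈ 8.5441)
-305758/w(503) + 193781/m(J, 685) = -305758/sqrt(-284 + 503) + 193781/(9689/1134 - 1*685) = -305758*sqrt(219)/219 + 193781/(9689/1134 - 685) = -305758*sqrt(219)/219 + 193781/(-767101/1134) = -305758*sqrt(219)/219 + 193781*(-1134/767101) = -305758*sqrt(219)/219 - 219747654/767101 = -219747654/767101 - 305758*sqrt(219)/219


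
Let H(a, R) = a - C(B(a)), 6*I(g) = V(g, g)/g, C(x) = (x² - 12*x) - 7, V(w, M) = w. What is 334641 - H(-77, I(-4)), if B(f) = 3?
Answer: 334684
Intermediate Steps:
C(x) = -7 + x² - 12*x
I(g) = ⅙ (I(g) = (g/g)/6 = (⅙)*1 = ⅙)
H(a, R) = 34 + a (H(a, R) = a - (-7 + 3² - 12*3) = a - (-7 + 9 - 36) = a - 1*(-34) = a + 34 = 34 + a)
334641 - H(-77, I(-4)) = 334641 - (34 - 77) = 334641 - 1*(-43) = 334641 + 43 = 334684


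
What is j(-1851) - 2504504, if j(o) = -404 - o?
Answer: -2503057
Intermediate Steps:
j(-1851) - 2504504 = (-404 - 1*(-1851)) - 2504504 = (-404 + 1851) - 2504504 = 1447 - 2504504 = -2503057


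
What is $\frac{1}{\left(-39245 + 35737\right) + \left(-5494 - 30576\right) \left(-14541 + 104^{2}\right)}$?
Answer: $\frac{1}{134357242} \approx 7.4428 \cdot 10^{-9}$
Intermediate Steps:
$\frac{1}{\left(-39245 + 35737\right) + \left(-5494 - 30576\right) \left(-14541 + 104^{2}\right)} = \frac{1}{-3508 - 36070 \left(-14541 + 10816\right)} = \frac{1}{-3508 - -134360750} = \frac{1}{-3508 + 134360750} = \frac{1}{134357242}$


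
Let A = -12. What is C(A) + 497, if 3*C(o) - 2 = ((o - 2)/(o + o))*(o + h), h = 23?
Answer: 17993/36 ≈ 499.81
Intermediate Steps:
C(o) = 2/3 + (-2 + o)*(23 + o)/(6*o) (C(o) = 2/3 + (((o - 2)/(o + o))*(o + 23))/3 = 2/3 + (((-2 + o)/((2*o)))*(23 + o))/3 = 2/3 + (((-2 + o)*(1/(2*o)))*(23 + o))/3 = 2/3 + (((-2 + o)/(2*o))*(23 + o))/3 = 2/3 + ((-2 + o)*(23 + o)/(2*o))/3 = 2/3 + (-2 + o)*(23 + o)/(6*o))
C(A) + 497 = (1/6)*(-46 - 12*(25 - 12))/(-12) + 497 = (1/6)*(-1/12)*(-46 - 12*13) + 497 = (1/6)*(-1/12)*(-46 - 156) + 497 = (1/6)*(-1/12)*(-202) + 497 = 101/36 + 497 = 17993/36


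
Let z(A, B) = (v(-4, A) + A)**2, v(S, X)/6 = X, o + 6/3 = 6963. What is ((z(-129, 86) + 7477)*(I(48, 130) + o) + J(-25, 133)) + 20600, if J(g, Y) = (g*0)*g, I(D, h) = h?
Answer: 5835105226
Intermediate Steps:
o = 6961 (o = -2 + 6963 = 6961)
v(S, X) = 6*X
z(A, B) = 49*A**2 (z(A, B) = (6*A + A)**2 = (7*A)**2 = 49*A**2)
J(g, Y) = 0 (J(g, Y) = 0*g = 0)
((z(-129, 86) + 7477)*(I(48, 130) + o) + J(-25, 133)) + 20600 = ((49*(-129)**2 + 7477)*(130 + 6961) + 0) + 20600 = ((49*16641 + 7477)*7091 + 0) + 20600 = ((815409 + 7477)*7091 + 0) + 20600 = (822886*7091 + 0) + 20600 = (5835084626 + 0) + 20600 = 5835084626 + 20600 = 5835105226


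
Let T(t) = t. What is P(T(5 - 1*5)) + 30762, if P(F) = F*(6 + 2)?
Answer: 30762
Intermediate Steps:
P(F) = 8*F (P(F) = F*8 = 8*F)
P(T(5 - 1*5)) + 30762 = 8*(5 - 1*5) + 30762 = 8*(5 - 5) + 30762 = 8*0 + 30762 = 0 + 30762 = 30762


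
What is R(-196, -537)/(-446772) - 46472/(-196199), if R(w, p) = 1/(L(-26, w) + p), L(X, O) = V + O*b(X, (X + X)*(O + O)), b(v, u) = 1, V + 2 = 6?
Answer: 488251010585/2061334971252 ≈ 0.23686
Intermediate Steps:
V = 4 (V = -2 + 6 = 4)
L(X, O) = 4 + O (L(X, O) = 4 + O*1 = 4 + O)
R(w, p) = 1/(4 + p + w) (R(w, p) = 1/((4 + w) + p) = 1/(4 + p + w))
R(-196, -537)/(-446772) - 46472/(-196199) = 1/(4 - 537 - 196*(-446772)) - 46472/(-196199) = -1/446772/(-729) - 46472*(-1/196199) = -1/729*(-1/446772) + 46472/196199 = 1/325696788 + 46472/196199 = 488251010585/2061334971252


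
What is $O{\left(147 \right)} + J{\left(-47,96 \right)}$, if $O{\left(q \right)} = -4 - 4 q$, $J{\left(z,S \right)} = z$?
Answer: $-639$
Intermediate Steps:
$O{\left(147 \right)} + J{\left(-47,96 \right)} = \left(-4 - 588\right) - 47 = -592 - 47 = -639$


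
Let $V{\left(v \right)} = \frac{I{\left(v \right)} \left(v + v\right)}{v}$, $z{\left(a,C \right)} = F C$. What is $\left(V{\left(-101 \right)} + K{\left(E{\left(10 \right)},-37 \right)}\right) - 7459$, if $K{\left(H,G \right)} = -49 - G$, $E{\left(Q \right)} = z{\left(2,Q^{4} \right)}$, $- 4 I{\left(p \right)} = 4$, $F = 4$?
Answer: $-7473$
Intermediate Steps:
$I{\left(p \right)} = -1$ ($I{\left(p \right)} = \left(- \frac{1}{4}\right) 4 = -1$)
$z{\left(a,C \right)} = 4 C$
$E{\left(Q \right)} = 4 Q^{4}$
$V{\left(v \right)} = -2$ ($V{\left(v \right)} = \frac{\left(-1\right) \left(v + v\right)}{v} = \frac{\left(-1\right) 2 v}{v} = \frac{\left(-2\right) v}{v} = -2$)
$\left(V{\left(-101 \right)} + K{\left(E{\left(10 \right)},-37 \right)}\right) - 7459 = \left(-2 - 12\right) - 7459 = -14 - 7459 = -7473$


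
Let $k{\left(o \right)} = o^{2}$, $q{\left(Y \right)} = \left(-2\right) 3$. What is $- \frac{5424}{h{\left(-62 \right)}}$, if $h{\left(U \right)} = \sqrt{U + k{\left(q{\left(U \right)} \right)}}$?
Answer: $\frac{2712 i \sqrt{26}}{13} \approx 1063.7 i$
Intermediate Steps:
$q{\left(Y \right)} = -6$
$h{\left(U \right)} = \sqrt{36 + U}$ ($h{\left(U \right)} = \sqrt{U + \left(-6\right)^{2}} = \sqrt{U + 36} = \sqrt{36 + U}$)
$- \frac{5424}{h{\left(-62 \right)}} = - \frac{5424}{\sqrt{36 - 62}} = - \frac{5424}{\sqrt{-26}} = - \frac{5424}{i \sqrt{26}} = - 5424 \left(- \frac{i \sqrt{26}}{26}\right) = \frac{2712 i \sqrt{26}}{13}$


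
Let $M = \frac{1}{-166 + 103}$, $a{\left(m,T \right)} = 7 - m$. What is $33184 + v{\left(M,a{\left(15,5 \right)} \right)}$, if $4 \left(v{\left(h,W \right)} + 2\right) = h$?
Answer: $\frac{8361863}{252} \approx 33182.0$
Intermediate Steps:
$M = - \frac{1}{63}$ ($M = \frac{1}{-63} = - \frac{1}{63} \approx -0.015873$)
$v{\left(h,W \right)} = -2 + \frac{h}{4}$
$33184 + v{\left(M,a{\left(15,5 \right)} \right)} = 33184 + \left(-2 + \frac{1}{4} \left(- \frac{1}{63}\right)\right) = 33184 - \frac{505}{252} = \frac{8361863}{252}$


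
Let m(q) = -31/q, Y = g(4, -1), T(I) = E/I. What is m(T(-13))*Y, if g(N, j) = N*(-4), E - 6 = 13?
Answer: -6448/19 ≈ -339.37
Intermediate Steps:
E = 19 (E = 6 + 13 = 19)
T(I) = 19/I
g(N, j) = -4*N
Y = -16 (Y = -4*4 = -16)
m(T(-13))*Y = -31/(19/(-13))*(-16) = -31/(19*(-1/13))*(-16) = -31/(-19/13)*(-16) = -31*(-13/19)*(-16) = (403/19)*(-16) = -6448/19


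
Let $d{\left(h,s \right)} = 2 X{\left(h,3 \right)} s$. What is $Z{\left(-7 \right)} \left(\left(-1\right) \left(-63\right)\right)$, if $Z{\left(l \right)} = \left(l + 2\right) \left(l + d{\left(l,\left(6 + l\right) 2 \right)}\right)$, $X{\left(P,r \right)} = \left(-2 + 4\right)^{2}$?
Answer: $7245$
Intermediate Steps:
$X{\left(P,r \right)} = 4$ ($X{\left(P,r \right)} = 2^{2} = 4$)
$d{\left(h,s \right)} = 8 s$ ($d{\left(h,s \right)} = 2 \cdot 4 s = 8 s$)
$Z{\left(l \right)} = \left(2 + l\right) \left(96 + 17 l\right)$ ($Z{\left(l \right)} = \left(l + 2\right) \left(l + 8 \left(6 + l\right) 2\right) = \left(2 + l\right) \left(l + 8 \left(12 + 2 l\right)\right) = \left(2 + l\right) \left(l + \left(96 + 16 l\right)\right) = \left(2 + l\right) \left(96 + 17 l\right)$)
$Z{\left(-7 \right)} \left(\left(-1\right) \left(-63\right)\right) = \left(192 + 17 \left(-7\right)^{2} + 130 \left(-7\right)\right) \left(\left(-1\right) \left(-63\right)\right) = \left(192 + 17 \cdot 49 - 910\right) 63 = \left(192 + 833 - 910\right) 63 = 115 \cdot 63 = 7245$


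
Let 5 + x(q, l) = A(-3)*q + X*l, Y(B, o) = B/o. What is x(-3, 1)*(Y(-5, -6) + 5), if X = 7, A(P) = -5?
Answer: 595/6 ≈ 99.167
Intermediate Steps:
x(q, l) = -5 - 5*q + 7*l (x(q, l) = -5 + (-5*q + 7*l) = -5 - 5*q + 7*l)
x(-3, 1)*(Y(-5, -6) + 5) = (-5 - 5*(-3) + 7*1)*(-5/(-6) + 5) = (-5 + 15 + 7)*(-5*(-1/6) + 5) = 17*(5/6 + 5) = 17*(35/6) = 595/6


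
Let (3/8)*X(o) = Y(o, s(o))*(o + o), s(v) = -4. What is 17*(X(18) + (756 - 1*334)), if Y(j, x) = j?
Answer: 36550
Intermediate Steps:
X(o) = 16*o²/3 (X(o) = 8*(o*(o + o))/3 = 8*(o*(2*o))/3 = 8*(2*o²)/3 = 16*o²/3)
17*(X(18) + (756 - 1*334)) = 17*((16/3)*18² + (756 - 1*334)) = 17*((16/3)*324 + (756 - 334)) = 17*(1728 + 422) = 17*2150 = 36550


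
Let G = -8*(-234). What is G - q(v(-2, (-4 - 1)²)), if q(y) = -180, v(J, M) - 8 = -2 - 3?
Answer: 2052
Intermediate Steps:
v(J, M) = 3 (v(J, M) = 8 + (-2 - 3) = 8 - 5 = 3)
G = 1872
G - q(v(-2, (-4 - 1)²)) = 1872 - 1*(-180) = 1872 + 180 = 2052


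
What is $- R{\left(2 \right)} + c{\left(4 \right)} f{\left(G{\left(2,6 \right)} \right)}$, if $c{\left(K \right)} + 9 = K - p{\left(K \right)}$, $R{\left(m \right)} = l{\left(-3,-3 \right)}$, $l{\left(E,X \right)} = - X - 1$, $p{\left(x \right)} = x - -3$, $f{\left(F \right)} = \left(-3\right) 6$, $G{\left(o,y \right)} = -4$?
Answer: $214$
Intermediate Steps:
$f{\left(F \right)} = -18$
$p{\left(x \right)} = 3 + x$ ($p{\left(x \right)} = x + 3 = 3 + x$)
$l{\left(E,X \right)} = -1 - X$
$R{\left(m \right)} = 2$ ($R{\left(m \right)} = -1 - -3 = -1 + 3 = 2$)
$c{\left(K \right)} = -12$ ($c{\left(K \right)} = -9 + \left(K - \left(3 + K\right)\right) = -9 - 3 = -12$)
$- R{\left(2 \right)} + c{\left(4 \right)} f{\left(G{\left(2,6 \right)} \right)} = \left(-1\right) 2 - -216 = -2 + 216 = 214$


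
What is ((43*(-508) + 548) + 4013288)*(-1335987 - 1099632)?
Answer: -9722971563048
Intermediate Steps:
((43*(-508) + 548) + 4013288)*(-1335987 - 1099632) = ((-21844 + 548) + 4013288)*(-2435619) = (-21296 + 4013288)*(-2435619) = 3991992*(-2435619) = -9722971563048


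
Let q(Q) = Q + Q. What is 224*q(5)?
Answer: 2240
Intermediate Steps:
q(Q) = 2*Q
224*q(5) = 224*(2*5) = 224*10 = 2240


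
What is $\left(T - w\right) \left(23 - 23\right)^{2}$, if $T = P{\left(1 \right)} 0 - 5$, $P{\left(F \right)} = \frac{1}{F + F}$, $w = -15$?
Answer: $0$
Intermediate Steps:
$P{\left(F \right)} = \frac{1}{2 F}$
$T = -5$ ($T = \frac{1}{2 \cdot 1} \cdot 0 - 5 = \frac{1}{2} \cdot 1 \cdot 0 - 5 = \frac{1}{2} \cdot 0 - 5 = 0 - 5 = -5$)
$\left(T - w\right) \left(23 - 23\right)^{2} = \left(-5 - -15\right) \left(23 - 23\right)^{2} = \left(-5 + 15\right) 0^{2} = 10 \cdot 0 = 0$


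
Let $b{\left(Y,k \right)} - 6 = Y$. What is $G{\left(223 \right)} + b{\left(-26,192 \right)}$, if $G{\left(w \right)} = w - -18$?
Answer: $221$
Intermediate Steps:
$b{\left(Y,k \right)} = 6 + Y$
$G{\left(w \right)} = 18 + w$ ($G{\left(w \right)} = w + 18 = 18 + w$)
$G{\left(223 \right)} + b{\left(-26,192 \right)} = \left(18 + 223\right) + \left(6 - 26\right) = 241 - 20 = 221$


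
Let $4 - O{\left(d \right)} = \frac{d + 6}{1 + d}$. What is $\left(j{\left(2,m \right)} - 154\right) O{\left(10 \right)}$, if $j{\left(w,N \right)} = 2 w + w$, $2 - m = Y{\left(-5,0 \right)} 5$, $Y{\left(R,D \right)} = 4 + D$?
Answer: $- \frac{4144}{11} \approx -376.73$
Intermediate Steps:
$O{\left(d \right)} = 4 - \frac{6 + d}{1 + d}$ ($O{\left(d \right)} = 4 - \frac{d + 6}{1 + d} = 4 - \frac{6 + d}{1 + d}$)
$m = -18$ ($m = 2 - \left(4 + 0\right) 5 = 2 - 4 \cdot 5 = 2 - 20 = -18$)
$j{\left(w,N \right)} = 3 w$
$\left(j{\left(2,m \right)} - 154\right) O{\left(10 \right)} = \left(3 \cdot 2 - 154\right) \frac{-2 + 3 \cdot 10}{1 + 10} = \left(6 - 154\right) \frac{-2 + 30}{11} = - 148 \cdot \frac{1}{11} \cdot 28 = \left(-148\right) \frac{28}{11} = - \frac{4144}{11}$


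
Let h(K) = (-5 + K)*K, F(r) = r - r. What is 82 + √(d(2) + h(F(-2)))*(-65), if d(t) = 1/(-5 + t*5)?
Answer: 82 - 13*√5 ≈ 52.931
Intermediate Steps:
F(r) = 0
h(K) = K*(-5 + K)
d(t) = 1/(-5 + 5*t)
82 + √(d(2) + h(F(-2)))*(-65) = 82 + √(1/(5*(-1 + 2)) + 0*(-5 + 0))*(-65) = 82 + √((⅕)/1 + 0*(-5))*(-65) = 82 + √((⅕)*1 + 0)*(-65) = 82 + √(⅕ + 0)*(-65) = 82 + √(⅕)*(-65) = 82 + (√5/5)*(-65) = 82 - 13*√5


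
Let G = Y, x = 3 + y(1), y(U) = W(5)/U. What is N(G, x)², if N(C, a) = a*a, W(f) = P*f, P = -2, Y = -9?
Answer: 2401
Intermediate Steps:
W(f) = -2*f
y(U) = -10/U (y(U) = (-2*5)/U = -10/U)
x = -7 (x = 3 - 10/1 = 3 - 10*1 = 3 - 10 = -7)
G = -9
N(C, a) = a²
N(G, x)² = ((-7)²)² = 49² = 2401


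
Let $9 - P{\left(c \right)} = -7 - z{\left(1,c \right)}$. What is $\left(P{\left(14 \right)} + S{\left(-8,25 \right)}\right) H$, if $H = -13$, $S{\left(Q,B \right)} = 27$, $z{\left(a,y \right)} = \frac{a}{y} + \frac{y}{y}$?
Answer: $- \frac{8021}{14} \approx -572.93$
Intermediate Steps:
$z{\left(a,y \right)} = 1 + \frac{a}{y}$ ($z{\left(a,y \right)} = \frac{a}{y} + 1 = 1 + \frac{a}{y}$)
$P{\left(c \right)} = 16 + \frac{1 + c}{c}$ ($P{\left(c \right)} = 9 - \left(-7 - \frac{1 + c}{c}\right) = 9 + \left(7 + \frac{1 + c}{c}\right) = 16 + \frac{1 + c}{c}$)
$\left(P{\left(14 \right)} + S{\left(-8,25 \right)}\right) H = \left(\left(17 + \frac{1}{14}\right) + 27\right) \left(-13\right) = \left(\frac{239}{14} + 27\right) \left(-13\right) = \frac{617}{14} \left(-13\right) = - \frac{8021}{14}$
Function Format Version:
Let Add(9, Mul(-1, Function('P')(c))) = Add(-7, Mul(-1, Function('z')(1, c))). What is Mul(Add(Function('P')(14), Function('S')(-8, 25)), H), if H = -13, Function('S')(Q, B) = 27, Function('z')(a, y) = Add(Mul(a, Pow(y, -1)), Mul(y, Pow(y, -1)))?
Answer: Rational(-8021, 14) ≈ -572.93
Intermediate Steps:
Function('z')(a, y) = Add(1, Mul(a, Pow(y, -1))) (Function('z')(a, y) = Add(Mul(a, Pow(y, -1)), 1) = Add(1, Mul(a, Pow(y, -1))))
Function('P')(c) = Add(16, Mul(Pow(c, -1), Add(1, c))) (Function('P')(c) = Add(9, Mul(-1, Add(-7, Mul(-1, Mul(Pow(c, -1), Add(1, c)))))) = Add(9, Mul(-1, Add(-7, Mul(-1, Pow(c, -1), Add(1, c))))) = Add(9, Add(7, Mul(Pow(c, -1), Add(1, c)))) = Add(16, Mul(Pow(c, -1), Add(1, c))))
Mul(Add(Function('P')(14), Function('S')(-8, 25)), H) = Mul(Add(Add(17, Pow(14, -1)), 27), -13) = Mul(Add(Add(17, Rational(1, 14)), 27), -13) = Mul(Add(Rational(239, 14), 27), -13) = Mul(Rational(617, 14), -13) = Rational(-8021, 14)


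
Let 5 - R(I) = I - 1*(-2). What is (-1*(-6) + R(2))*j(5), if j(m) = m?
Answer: 35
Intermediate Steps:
R(I) = 3 - I (R(I) = 5 - (I - 1*(-2)) = 5 - (I + 2) = 5 - (2 + I) = 5 + (-2 - I) = 3 - I)
(-1*(-6) + R(2))*j(5) = (-1*(-6) + (3 - 1*2))*5 = (6 + (3 - 2))*5 = (6 + 1)*5 = 7*5 = 35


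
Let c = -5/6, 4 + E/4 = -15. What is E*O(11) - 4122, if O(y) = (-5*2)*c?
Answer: -14266/3 ≈ -4755.3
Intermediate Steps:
E = -76 (E = -16 + 4*(-15) = -16 - 60 = -76)
c = -5/6 (c = -5*1/6 = -5/6 ≈ -0.83333)
O(y) = 25/3 (O(y) = -5*2*(-5/6) = -10*(-5/6) = 25/3)
E*O(11) - 4122 = -76*25/3 - 4122 = -1900/3 - 4122 = -14266/3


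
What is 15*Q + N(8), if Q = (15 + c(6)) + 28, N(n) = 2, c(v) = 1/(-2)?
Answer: 1279/2 ≈ 639.50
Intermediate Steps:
c(v) = -½
Q = 85/2 (Q = (15 - ½) + 28 = 29/2 + 28 = 85/2 ≈ 42.500)
15*Q + N(8) = 15*(85/2) + 2 = 1275/2 + 2 = 1279/2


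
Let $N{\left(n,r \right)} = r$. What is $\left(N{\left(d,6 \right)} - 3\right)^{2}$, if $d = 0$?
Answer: $9$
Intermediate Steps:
$\left(N{\left(d,6 \right)} - 3\right)^{2} = \left(6 - 3\right)^{2} = 3^{2} = 9$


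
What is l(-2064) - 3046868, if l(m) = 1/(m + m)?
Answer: -12577471105/4128 ≈ -3.0469e+6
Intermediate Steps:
l(m) = 1/(2*m)
l(-2064) - 3046868 = (1/2)/(-2064) - 3046868 = (1/2)*(-1/2064) - 3046868 = -1/4128 - 3046868 = -12577471105/4128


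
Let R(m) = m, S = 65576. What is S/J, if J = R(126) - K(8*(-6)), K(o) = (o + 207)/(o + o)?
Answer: 2098432/4085 ≈ 513.69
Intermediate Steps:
K(o) = (207 + o)/(2*o) (K(o) = (207 + o)/((2*o)) = (207 + o)*(1/(2*o)) = (207 + o)/(2*o))
J = 4085/32 (J = 126 - (207 + 8*(-6))/(2*(8*(-6))) = 126 - (207 - 48)/(2*(-48)) = 126 - (-1)*159/(2*48) = 126 - 1*(-53/32) = 126 + 53/32 = 4085/32 ≈ 127.66)
S/J = 65576/(4085/32) = 65576*(32/4085) = 2098432/4085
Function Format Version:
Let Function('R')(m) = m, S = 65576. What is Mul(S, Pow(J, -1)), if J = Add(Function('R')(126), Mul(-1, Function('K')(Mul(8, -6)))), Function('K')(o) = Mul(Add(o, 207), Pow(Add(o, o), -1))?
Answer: Rational(2098432, 4085) ≈ 513.69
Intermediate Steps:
Function('K')(o) = Mul(Rational(1, 2), Pow(o, -1), Add(207, o)) (Function('K')(o) = Mul(Add(207, o), Pow(Mul(2, o), -1)) = Mul(Add(207, o), Mul(Rational(1, 2), Pow(o, -1))) = Mul(Rational(1, 2), Pow(o, -1), Add(207, o)))
J = Rational(4085, 32) (J = Add(126, Mul(-1, Mul(Rational(1, 2), Pow(Mul(8, -6), -1), Add(207, Mul(8, -6))))) = Add(126, Mul(-1, Mul(Rational(1, 2), Pow(-48, -1), Add(207, -48)))) = Add(126, Mul(-1, Mul(Rational(1, 2), Rational(-1, 48), 159))) = Add(126, Mul(-1, Rational(-53, 32))) = Add(126, Rational(53, 32)) = Rational(4085, 32) ≈ 127.66)
Mul(S, Pow(J, -1)) = Mul(65576, Pow(Rational(4085, 32), -1)) = Mul(65576, Rational(32, 4085)) = Rational(2098432, 4085)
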